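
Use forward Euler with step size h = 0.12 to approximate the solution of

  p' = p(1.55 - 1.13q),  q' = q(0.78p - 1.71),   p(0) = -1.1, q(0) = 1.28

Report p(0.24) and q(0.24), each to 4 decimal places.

-1.1871, 0.6115

Euler on (p,q): p_{n+1} = p_n + h·p', q_{n+1} = q_n + h·q'.
0.000000: (-1.100000, 1.280000); f=(-0.113960, -3.287040) → (-1.113675, 0.885555)
0.120000: (-1.113675, 0.885555); f=(-0.611767, -2.283552) → (-1.187087, 0.611529)
(p(0.24), q(0.24)) ≈ (-1.1871, 0.6115)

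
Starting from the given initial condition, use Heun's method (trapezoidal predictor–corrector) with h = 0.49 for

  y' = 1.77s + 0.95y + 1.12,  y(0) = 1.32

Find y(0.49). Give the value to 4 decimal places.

2.9665

Heun: k1 = f(s_n, y_n); k2 = f(s_n + h, y_n + h·k1); y_{n+1} = y_n + (h/2)·(k1 + k2).
s=0.000000, y=1.320000:
  k1 = f(0.000000, 1.320000) = 2.374000
  k2 = f(0.490000, 2.483260) = 4.346397
  y ← 1.320000 + (0.49/2)·(2.374000 + 4.346397) = 2.966497
y(0.49) ≈ 2.9665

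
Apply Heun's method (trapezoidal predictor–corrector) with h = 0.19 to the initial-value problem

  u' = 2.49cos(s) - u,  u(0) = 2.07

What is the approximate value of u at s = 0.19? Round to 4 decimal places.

2.1380

Heun: k1 = f(s_n, u_n); k2 = f(s_n + h, u_n + h·k1); u_{n+1} = u_n + (h/2)·(k1 + k2).
s=0.000000, u=2.070000:
  k1 = f(0.000000, 2.070000) = 0.420000
  k2 = f(0.190000, 2.149800) = 0.295391
  u ← 2.070000 + (0.19/2)·(0.420000 + 0.295391) = 2.137962
u(0.19) ≈ 2.1380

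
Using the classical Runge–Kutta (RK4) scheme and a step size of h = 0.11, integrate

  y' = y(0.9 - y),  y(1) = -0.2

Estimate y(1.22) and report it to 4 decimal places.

-0.2563

RK4: k1 = f(x_n, y_n); k2 = f(x_n + h/2, y_n + (h/2)·k1); k3 = f(x_n + h/2, y_n + (h/2)·k2); k4 = f(x_n + h, y_n + h·k3); y_{n+1} = y_n + (h/6)·(k1 + 2k2 + 2k3 + k4).
x=1.000000, y=-0.200000:
  k1 = f(1.000000, -0.200000) = -0.220000
  k2 = f(1.055000, -0.212100) = -0.235876
  k3 = f(1.055000, -0.212973) = -0.237033
  k4 = f(1.110000, -0.226074) = -0.254576
  y ← -0.200000 + (0.11/6)·(k1 + 2k2 + 2k3 + k4) = -0.226041
x=1.110000, y=-0.226041:
  k1 = f(1.110000, -0.226041) = -0.254531
  k2 = f(1.165000, -0.240040) = -0.273655
  k3 = f(1.165000, -0.241092) = -0.275108
  k4 = f(1.220000, -0.256302) = -0.296363
  y ← -0.226041 + (0.11/6)·(k1 + 2k2 + 2k3 + k4) = -0.256262
y(1.22) ≈ -0.2563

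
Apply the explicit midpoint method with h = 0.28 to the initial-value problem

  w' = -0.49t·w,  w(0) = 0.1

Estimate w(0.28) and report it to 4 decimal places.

Midpoint: k1 = f(t_n, w_n); k2 = f(t_n + h/2, w_n + (h/2)·k1); w_{n+1} = w_n + h·k2.
t=0.000000, w=0.100000:
  k1 = f(0.000000, 0.100000) = 0.000000
  k2 = f(0.140000, 0.100000) = -0.006860
  w ← 0.100000 + 0.28·(-0.006860) = 0.098079
w(0.28) ≈ 0.0981

0.0981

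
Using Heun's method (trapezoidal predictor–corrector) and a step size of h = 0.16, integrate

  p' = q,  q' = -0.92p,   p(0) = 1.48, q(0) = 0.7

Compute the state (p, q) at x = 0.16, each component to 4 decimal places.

1.5746, 0.4739

Heun on (p,q): k1 = f(x_n, state_n); k2 = f(x_n + h, state_n + h·k1); state_{n+1} = state_n + (h/2)·(k1 + k2).
0.000000: (1.480000, 0.700000)
  k1 = (0.700000, -1.361600)
  predictor → (1.592000, 0.482144)
  k2 = (0.482144, -1.464640)
  → (1.574572, 0.473901)
(p(0.16), q(0.16)) ≈ (1.5746, 0.4739)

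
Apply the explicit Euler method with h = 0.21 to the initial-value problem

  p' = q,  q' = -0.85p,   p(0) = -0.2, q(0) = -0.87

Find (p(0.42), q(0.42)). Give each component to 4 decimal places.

Euler on (p,q): p_{n+1} = p_n + h·p', q_{n+1} = q_n + h·q'.
0.000000: (-0.200000, -0.870000); f=(-0.870000, 0.170000) → (-0.382700, -0.834300)
0.210000: (-0.382700, -0.834300); f=(-0.834300, 0.325295) → (-0.557903, -0.765988)
(p(0.42), q(0.42)) ≈ (-0.5579, -0.7660)

-0.5579, -0.7660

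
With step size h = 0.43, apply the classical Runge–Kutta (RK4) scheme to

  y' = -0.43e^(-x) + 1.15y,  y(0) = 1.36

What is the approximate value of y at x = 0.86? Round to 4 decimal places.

RK4: k1 = f(x_n, y_n); k2 = f(x_n + h/2, y_n + (h/2)·k1); k3 = f(x_n + h/2, y_n + (h/2)·k2); k4 = f(x_n + h, y_n + h·k3); y_{n+1} = y_n + (h/6)·(k1 + 2k2 + 2k3 + k4).
x=0.000000, y=1.360000:
  k1 = f(0.000000, 1.360000) = 1.134000
  k2 = f(0.215000, 1.603810) = 1.497569
  k3 = f(0.215000, 1.681977) = 1.587461
  k4 = f(0.430000, 2.042608) = 2.069281
  y ← 1.360000 + (0.43/6)·(k1 + 2k2 + 2k3 + k4) = 2.031756
x=0.430000, y=2.031756:
  k1 = f(0.430000, 2.031756) = 2.056801
  k2 = f(0.645000, 2.473968) = 2.619458
  k3 = f(0.645000, 2.594940) = 2.758576
  k4 = f(0.860000, 3.217944) = 3.518675
  y ← 2.031756 + (0.43/6)·(k1 + 2k2 + 2k3 + k4) = 3.202183
y(0.86) ≈ 3.2022

3.2022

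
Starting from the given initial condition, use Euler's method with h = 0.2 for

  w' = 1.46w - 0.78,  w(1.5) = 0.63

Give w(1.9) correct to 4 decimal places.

Euler: w_{n+1} = w_n + h·f(x_n, w_n).
x=1.500000, w=0.630000: f=0.139800 → w ← 0.630000 + 0.2·0.139800 = 0.657960
x=1.700000, w=0.657960: f=0.180622 → w ← 0.657960 + 0.2·0.180622 = 0.694084
w(1.9) ≈ 0.6941

0.6941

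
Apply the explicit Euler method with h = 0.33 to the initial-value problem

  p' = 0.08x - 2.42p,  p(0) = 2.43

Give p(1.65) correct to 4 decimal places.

Euler: p_{n+1} = p_n + h·f(x_n, p_n).
x=0.000000, p=2.430000: f=-5.880600 → p ← 2.430000 + 0.33·(-5.880600) = 0.489402
x=0.330000, p=0.489402: f=-1.157953 → p ← 0.489402 + 0.33·(-1.157953) = 0.107278
x=0.660000, p=0.107278: f=-0.206812 → p ← 0.107278 + 0.33·(-0.206812) = 0.039030
x=0.990000, p=0.039030: f=-0.015252 → p ← 0.039030 + 0.33·(-0.015252) = 0.033997
x=1.320000, p=0.033997: f=0.023328 → p ← 0.033997 + 0.33·0.023328 = 0.041695
p(1.65) ≈ 0.0417

0.0417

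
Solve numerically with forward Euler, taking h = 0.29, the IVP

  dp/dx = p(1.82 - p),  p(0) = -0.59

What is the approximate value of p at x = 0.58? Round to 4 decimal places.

-1.8228

Euler: p_{n+1} = p_n + h·f(x_n, p_n).
x=0.000000, p=-0.590000: f=-1.421900 → p ← -0.590000 + 0.29·(-1.421900) = -1.002351
x=0.290000, p=-1.002351: f=-2.828986 → p ← -1.002351 + 0.29·(-2.828986) = -1.822757
p(0.58) ≈ -1.8228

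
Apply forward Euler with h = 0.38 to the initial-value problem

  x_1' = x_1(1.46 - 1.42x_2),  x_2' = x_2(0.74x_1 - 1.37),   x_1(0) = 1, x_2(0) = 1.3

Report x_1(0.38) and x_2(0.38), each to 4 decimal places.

0.8533, 0.9888

Euler on (x_1,x_2): x_1_{n+1} = x_1_n + h·x_1', x_2_{n+1} = x_2_n + h·x_2'.
0.000000: (1.000000, 1.300000); f=(-0.386000, -0.819000) → (0.853320, 0.988780)
(x_1(0.38), x_2(0.38)) ≈ (0.8533, 0.9888)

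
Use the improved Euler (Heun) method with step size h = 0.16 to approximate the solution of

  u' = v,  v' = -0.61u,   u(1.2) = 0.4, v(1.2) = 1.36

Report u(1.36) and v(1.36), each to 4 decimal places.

Heun on (u,v): k1 = f(s_n, state_n); k2 = f(s_n + h, state_n + h·k1); state_{n+1} = state_n + (h/2)·(k1 + k2).
1.200000: (0.400000, 1.360000)
  k1 = (1.360000, -0.244000)
  predictor → (0.617600, 1.320960)
  k2 = (1.320960, -0.376736)
  → (0.614477, 1.310341)
(u(1.36), v(1.36)) ≈ (0.6145, 1.3103)

0.6145, 1.3103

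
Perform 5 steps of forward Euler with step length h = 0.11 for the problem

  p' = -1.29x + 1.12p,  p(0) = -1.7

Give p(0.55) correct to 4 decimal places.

Euler: p_{n+1} = p_n + h·f(x_n, p_n).
x=0.000000, p=-1.700000: f=-1.904000 → p ← -1.700000 + 0.11·(-1.904000) = -1.909440
x=0.110000, p=-1.909440: f=-2.280473 → p ← -1.909440 + 0.11·(-2.280473) = -2.160292
x=0.220000, p=-2.160292: f=-2.703327 → p ← -2.160292 + 0.11·(-2.703327) = -2.457658
x=0.330000, p=-2.457658: f=-3.178277 → p ← -2.457658 + 0.11·(-3.178277) = -2.807268
x=0.440000, p=-2.807268: f=-3.711741 → p ← -2.807268 + 0.11·(-3.711741) = -3.215560
p(0.55) ≈ -3.2156

-3.2156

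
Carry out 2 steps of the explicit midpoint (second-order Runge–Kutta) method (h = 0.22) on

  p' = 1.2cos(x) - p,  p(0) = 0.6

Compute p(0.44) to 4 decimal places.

0.7971

Midpoint: k1 = f(x_n, p_n); k2 = f(x_n + h/2, p_n + (h/2)·k1); p_{n+1} = p_n + h·k2.
x=0.000000, p=0.600000:
  k1 = f(0.000000, 0.600000) = 0.600000
  k2 = f(0.110000, 0.666000) = 0.526747
  p ← 0.600000 + 0.22·0.526747 = 0.715884
x=0.220000, p=0.715884:
  k1 = f(0.220000, 0.715884) = 0.455193
  k2 = f(0.330000, 0.765956) = 0.369295
  p ← 0.715884 + 0.22·0.369295 = 0.797129
p(0.44) ≈ 0.7971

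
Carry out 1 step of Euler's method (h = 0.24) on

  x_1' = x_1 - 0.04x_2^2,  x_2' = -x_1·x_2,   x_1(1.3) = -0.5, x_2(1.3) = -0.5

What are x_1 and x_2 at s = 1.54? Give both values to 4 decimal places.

-0.6224, -0.5600

Euler on (x_1,x_2): x_1_{n+1} = x_1_n + h·x_1', x_2_{n+1} = x_2_n + h·x_2'.
1.300000: (-0.500000, -0.500000); f=(-0.510000, -0.250000) → (-0.622400, -0.560000)
(x_1(1.54), x_2(1.54)) ≈ (-0.6224, -0.5600)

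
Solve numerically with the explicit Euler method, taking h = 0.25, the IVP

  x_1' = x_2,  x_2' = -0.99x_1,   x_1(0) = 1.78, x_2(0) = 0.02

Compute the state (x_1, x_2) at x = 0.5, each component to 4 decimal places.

Euler on (x_1,x_2): x_1_{n+1} = x_1_n + h·x_1', x_2_{n+1} = x_2_n + h·x_2'.
0.000000: (1.780000, 0.020000); f=(0.020000, -1.762200) → (1.785000, -0.420550)
0.250000: (1.785000, -0.420550); f=(-0.420550, -1.767150) → (1.679863, -0.862337)
(x_1(0.5), x_2(0.5)) ≈ (1.6799, -0.8623)

1.6799, -0.8623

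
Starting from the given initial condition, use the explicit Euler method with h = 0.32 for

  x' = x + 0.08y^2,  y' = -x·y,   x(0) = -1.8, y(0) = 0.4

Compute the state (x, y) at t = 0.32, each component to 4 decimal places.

Euler on (x,y): x_{n+1} = x_n + h·x', y_{n+1} = y_n + h·y'.
0.000000: (-1.800000, 0.400000); f=(-1.787200, 0.720000) → (-2.371904, 0.630400)
(x(0.32), y(0.32)) ≈ (-2.3719, 0.6304)

-2.3719, 0.6304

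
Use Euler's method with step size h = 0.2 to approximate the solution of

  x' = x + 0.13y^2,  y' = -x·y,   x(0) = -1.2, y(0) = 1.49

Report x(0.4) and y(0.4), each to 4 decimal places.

-1.5700, 2.3584

Euler on (x,y): x_{n+1} = x_n + h·x', y_{n+1} = y_n + h·y'.
0.000000: (-1.200000, 1.490000); f=(-0.911387, 1.788000) → (-1.382277, 1.847600)
0.200000: (-1.382277, 1.847600); f=(-0.938506, 2.553896) → (-1.569979, 2.358379)
(x(0.4), y(0.4)) ≈ (-1.5700, 2.3584)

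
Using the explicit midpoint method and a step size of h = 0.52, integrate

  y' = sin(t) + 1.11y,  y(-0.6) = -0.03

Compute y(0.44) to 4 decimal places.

Midpoint: k1 = f(t_n, y_n); k2 = f(t_n + h/2, y_n + (h/2)·k1); y_{n+1} = y_n + h·k2.
t=-0.600000, y=-0.030000:
  k1 = f(-0.600000, -0.030000) = -0.597942
  k2 = f(-0.340000, -0.185465) = -0.539353
  y ← -0.030000 + 0.52·(-0.539353) = -0.310464
t=-0.080000, y=-0.310464:
  k1 = f(-0.080000, -0.310464) = -0.424529
  k2 = f(0.180000, -0.420841) = -0.288104
  y ← -0.310464 + 0.52·(-0.288104) = -0.460278
y(0.44) ≈ -0.4603

-0.4603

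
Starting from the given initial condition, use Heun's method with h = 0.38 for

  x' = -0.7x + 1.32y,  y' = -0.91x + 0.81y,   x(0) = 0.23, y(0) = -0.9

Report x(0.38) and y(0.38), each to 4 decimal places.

-0.3039, -1.2228

Heun on (x,y): k1 = f(t_n, state_n); k2 = f(t_n + h, state_n + h·k1); state_{n+1} = state_n + (h/2)·(k1 + k2).
0.000000: (0.230000, -0.900000)
  k1 = (-1.349000, -0.938300)
  predictor → (-0.282620, -1.256554)
  k2 = (-1.460817, -0.760625)
  → (-0.303865, -1.222796)
(x(0.38), y(0.38)) ≈ (-0.3039, -1.2228)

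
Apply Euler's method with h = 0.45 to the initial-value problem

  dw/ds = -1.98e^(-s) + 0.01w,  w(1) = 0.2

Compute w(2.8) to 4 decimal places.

-0.5583

Euler: w_{n+1} = w_n + h·f(s_n, w_n).
s=1.000000, w=0.200000: f=-0.726401 → w ← 0.200000 + 0.45·(-0.726401) = -0.126881
s=1.450000, w=-0.126881: f=-0.465718 → w ← -0.126881 + 0.45·(-0.465718) = -0.336454
s=1.900000, w=-0.336454: f=-0.299510 → w ← -0.336454 + 0.45·(-0.299510) = -0.471233
s=2.350000, w=-0.471233: f=-0.193543 → w ← -0.471233 + 0.45·(-0.193543) = -0.558328
w(2.8) ≈ -0.5583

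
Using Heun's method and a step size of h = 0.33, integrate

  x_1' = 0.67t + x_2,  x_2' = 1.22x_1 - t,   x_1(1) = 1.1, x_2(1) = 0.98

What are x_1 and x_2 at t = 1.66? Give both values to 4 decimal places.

Heun on (x_1,x_2): k1 = f(t_n, state_n); k2 = f(t_n + h, state_n + h·k1); state_{n+1} = state_n + (h/2)·(k1 + k2).
1.000000: (1.100000, 0.980000)
  k1 = (1.650000, 0.342000)
  predictor → (1.644500, 1.092860)
  k2 = (1.983960, 0.676290)
  → (1.699603, 1.148018)
1.330000: (1.699603, 1.148018)
  k1 = (2.039118, 0.743516)
  predictor → (2.372512, 1.393378)
  k2 = (2.505578, 1.234465)
  → (2.449478, 1.474385)
(x_1(1.66), x_2(1.66)) ≈ (2.4495, 1.4744)

2.4495, 1.4744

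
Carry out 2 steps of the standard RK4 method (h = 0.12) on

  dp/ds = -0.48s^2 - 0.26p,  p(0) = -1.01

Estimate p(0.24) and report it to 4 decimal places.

-0.9511

RK4: k1 = f(s_n, p_n); k2 = f(s_n + h/2, p_n + (h/2)·k1); k3 = f(s_n + h/2, p_n + (h/2)·k2); k4 = f(s_n + h, p_n + h·k3); p_{n+1} = p_n + (h/6)·(k1 + 2k2 + 2k3 + k4).
s=0.000000, p=-1.010000:
  k1 = f(0.000000, -1.010000) = 0.262600
  k2 = f(0.060000, -0.994244) = 0.256775
  k3 = f(0.060000, -0.994593) = 0.256866
  k4 = f(0.120000, -0.979176) = 0.247674
  p ← -1.010000 + (0.12/6)·(k1 + 2k2 + 2k3 + k4) = -0.979249
s=0.120000, p=-0.979249:
  k1 = f(0.120000, -0.979249) = 0.247693
  k2 = f(0.180000, -0.964387) = 0.235189
  k3 = f(0.180000, -0.965138) = 0.235384
  k4 = f(0.240000, -0.951003) = 0.219613
  p ← -0.979249 + (0.12/6)·(k1 + 2k2 + 2k3 + k4) = -0.951080
p(0.24) ≈ -0.9511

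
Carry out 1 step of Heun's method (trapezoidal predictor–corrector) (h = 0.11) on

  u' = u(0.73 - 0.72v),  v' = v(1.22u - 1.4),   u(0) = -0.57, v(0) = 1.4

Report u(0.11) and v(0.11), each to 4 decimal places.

-0.5599, 1.1158

Heun on (u,v): k1 = f(s_n, state_n); k2 = f(s_n + h, state_n + h·k1); state_{n+1} = state_n + (h/2)·(k1 + k2).
0.000000: (-0.570000, 1.400000)
  k1 = (0.158460, -2.933560)
  predictor → (-0.552569, 1.077308)
  k2 = (0.025231, -2.234483)
  → (-0.559897, 1.115758)
(u(0.11), v(0.11)) ≈ (-0.5599, 1.1158)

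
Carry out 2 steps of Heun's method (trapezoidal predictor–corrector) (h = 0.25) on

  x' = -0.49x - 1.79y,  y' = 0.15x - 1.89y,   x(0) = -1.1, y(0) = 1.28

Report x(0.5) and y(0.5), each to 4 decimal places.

-1.4427, 0.4549

Heun on (x,y): k1 = f(t_n, state_n); k2 = f(t_n + h, state_n + h·k1); state_{n+1} = state_n + (h/2)·(k1 + k2).
0.000000: (-1.100000, 1.280000)
  k1 = (-1.752200, -2.584200)
  predictor → (-1.538050, 0.633950)
  k2 = (-0.381126, -1.428873)
  → (-1.366666, 0.778366)
0.250000: (-1.366666, 0.778366)
  k1 = (-0.723609, -1.676111)
  predictor → (-1.547568, 0.359338)
  k2 = (0.115093, -0.911284)
  → (-1.442730, 0.454941)
(x(0.5), y(0.5)) ≈ (-1.4427, 0.4549)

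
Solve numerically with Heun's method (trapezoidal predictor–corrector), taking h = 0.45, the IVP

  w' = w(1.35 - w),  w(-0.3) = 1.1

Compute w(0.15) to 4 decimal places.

1.1966

Heun: k1 = f(x_n, w_n); k2 = f(x_n + h, w_n + h·k1); w_{n+1} = w_n + (h/2)·(k1 + k2).
x=-0.300000, w=1.100000:
  k1 = f(-0.300000, 1.100000) = 0.275000
  k2 = f(0.150000, 1.223750) = 0.154498
  w ← 1.100000 + (0.45/2)·(0.275000 + 0.154498) = 1.196637
w(0.15) ≈ 1.1966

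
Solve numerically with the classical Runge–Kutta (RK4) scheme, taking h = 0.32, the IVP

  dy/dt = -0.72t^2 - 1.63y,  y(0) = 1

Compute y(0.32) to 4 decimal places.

RK4: k1 = f(t_n, y_n); k2 = f(t_n + h/2, y_n + (h/2)·k1); k3 = f(t_n + h/2, y_n + (h/2)·k2); k4 = f(t_n + h, y_n + h·k3); y_{n+1} = y_n + (h/6)·(k1 + 2k2 + 2k3 + k4).
t=0.000000, y=1.000000:
  k1 = f(0.000000, 1.000000) = -1.630000
  k2 = f(0.160000, 0.739200) = -1.223328
  k3 = f(0.160000, 0.804268) = -1.329388
  k4 = f(0.320000, 0.574596) = -1.010319
  y ← 1.000000 + (0.32/6)·(k1 + 2k2 + 2k3 + k4) = 0.586893
y(0.32) ≈ 0.5869

0.5869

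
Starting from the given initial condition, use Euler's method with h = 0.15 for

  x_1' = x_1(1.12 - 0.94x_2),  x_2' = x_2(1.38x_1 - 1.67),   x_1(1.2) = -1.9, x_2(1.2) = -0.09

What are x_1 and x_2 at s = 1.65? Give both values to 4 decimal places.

Euler on (x_1,x_2): x_1_{n+1} = x_1_n + h·x_1', x_2_{n+1} = x_2_n + h·x_2'.
1.200000: (-1.900000, -0.090000); f=(-2.288740, 0.386280) → (-2.243311, -0.032058)
1.350000: (-2.243311, -0.032058); f=(-2.580109, 0.152781) → (-2.630327, -0.009141)
1.500000: (-2.630327, -0.009141); f=(-2.968568, 0.048445) → (-3.075613, -0.001874)
(x_1(1.65), x_2(1.65)) ≈ (-3.0756, -0.0019)

-3.0756, -0.0019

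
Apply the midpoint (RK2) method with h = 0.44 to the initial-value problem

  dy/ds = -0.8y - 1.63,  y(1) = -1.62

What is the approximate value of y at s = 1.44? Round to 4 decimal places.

-1.7411

Midpoint: k1 = f(s_n, y_n); k2 = f(s_n + h/2, y_n + (h/2)·k1); y_{n+1} = y_n + h·k2.
s=1.000000, y=-1.620000:
  k1 = f(1.000000, -1.620000) = -0.334000
  k2 = f(1.220000, -1.693480) = -0.275216
  y ← -1.620000 + 0.44·(-0.275216) = -1.741095
y(1.44) ≈ -1.7411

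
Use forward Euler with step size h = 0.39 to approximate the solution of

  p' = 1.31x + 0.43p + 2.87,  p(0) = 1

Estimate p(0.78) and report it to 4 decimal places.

3.9891

Euler: p_{n+1} = p_n + h·f(x_n, p_n).
x=0.000000, p=1.000000: f=3.300000 → p ← 1.000000 + 0.39·3.300000 = 2.287000
x=0.390000, p=2.287000: f=4.364310 → p ← 2.287000 + 0.39·4.364310 = 3.989081
p(0.78) ≈ 3.9891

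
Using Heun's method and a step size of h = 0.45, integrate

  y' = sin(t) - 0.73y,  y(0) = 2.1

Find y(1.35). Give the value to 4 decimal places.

1.3667

Heun: k1 = f(t_n, y_n); k2 = f(t_n + h, y_n + h·k1); y_{n+1} = y_n + (h/2)·(k1 + k2).
t=0.000000, y=2.100000:
  k1 = f(0.000000, 2.100000) = -1.533000
  k2 = f(0.450000, 1.410150) = -0.594444
  y ← 2.100000 + (0.45/2)·(-1.533000 + (-0.594444)) = 1.621325
t=0.450000, y=1.621325:
  k1 = f(0.450000, 1.621325) = -0.748602
  k2 = f(0.900000, 1.284454) = -0.154325
  y ← 1.621325 + (0.45/2)·(-0.748602 + (-0.154325)) = 1.418167
t=0.900000, y=1.418167:
  k1 = f(0.900000, 1.418167) = -0.251935
  k2 = f(1.350000, 1.304796) = 0.023222
  y ← 1.418167 + (0.45/2)·(-0.251935 + 0.023222) = 1.366706
y(1.35) ≈ 1.3667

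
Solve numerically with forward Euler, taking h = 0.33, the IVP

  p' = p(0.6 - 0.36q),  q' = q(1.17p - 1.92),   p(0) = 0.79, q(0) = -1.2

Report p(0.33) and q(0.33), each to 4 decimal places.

Euler on (p,q): p_{n+1} = p_n + h·p', q_{n+1} = q_n + h·q'.
0.000000: (0.790000, -1.200000); f=(0.815280, 1.194840) → (1.059042, -0.805703)
(p(0.33), q(0.33)) ≈ (1.0590, -0.8057)

1.0590, -0.8057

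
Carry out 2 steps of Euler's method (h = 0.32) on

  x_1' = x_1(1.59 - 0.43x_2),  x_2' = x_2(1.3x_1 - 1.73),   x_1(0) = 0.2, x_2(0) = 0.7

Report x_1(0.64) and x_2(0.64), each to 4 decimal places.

Euler on (x_1,x_2): x_1_{n+1} = x_1_n + h·x_1', x_2_{n+1} = x_2_n + h·x_2'.
0.000000: (0.200000, 0.700000); f=(0.257800, -1.029000) → (0.282496, 0.370720)
0.320000: (0.282496, 0.370720); f=(0.404136, -0.505201) → (0.411820, 0.209056)
(x_1(0.64), x_2(0.64)) ≈ (0.4118, 0.2091)

0.4118, 0.2091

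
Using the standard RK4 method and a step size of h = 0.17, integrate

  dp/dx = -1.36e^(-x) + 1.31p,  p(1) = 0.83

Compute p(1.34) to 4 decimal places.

1.1118

RK4: k1 = f(x_n, p_n); k2 = f(x_n + h/2, p_n + (h/2)·k1); k3 = f(x_n + h/2, p_n + (h/2)·k2); k4 = f(x_n + h, p_n + h·k3); p_{n+1} = p_n + (h/6)·(k1 + 2k2 + 2k3 + k4).
x=1.000000, p=0.830000:
  k1 = f(1.000000, 0.830000) = 0.586984
  k2 = f(1.085000, 0.879894) = 0.693114
  k3 = f(1.085000, 0.888915) = 0.704932
  k4 = f(1.170000, 0.949838) = 0.822189
  p ← 0.830000 + (0.17/6)·(k1 + 2k2 + 2k3 + k4) = 0.949149
x=1.170000, p=0.949149:
  k1 = f(1.170000, 0.949149) = 0.821286
  k2 = f(1.255000, 1.018959) = 0.947133
  k3 = f(1.255000, 1.029655) = 0.961145
  k4 = f(1.340000, 1.112544) = 1.101322
  p ← 0.949149 + (0.17/6)·(k1 + 2k2 + 2k3 + k4) = 1.111759
p(1.34) ≈ 1.1118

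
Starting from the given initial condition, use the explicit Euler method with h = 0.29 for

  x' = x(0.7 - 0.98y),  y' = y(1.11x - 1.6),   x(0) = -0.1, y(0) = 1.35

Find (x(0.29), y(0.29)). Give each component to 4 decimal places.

Euler on (x,y): x_{n+1} = x_n + h·x', y_{n+1} = y_n + h·y'.
0.000000: (-0.100000, 1.350000); f=(0.062300, -2.309850) → (-0.081933, 0.680144)
(x(0.29), y(0.29)) ≈ (-0.0819, 0.6801)

-0.0819, 0.6801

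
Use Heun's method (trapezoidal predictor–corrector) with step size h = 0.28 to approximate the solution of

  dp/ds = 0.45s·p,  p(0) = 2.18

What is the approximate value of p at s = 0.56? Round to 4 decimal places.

2.3386

Heun: k1 = f(s_n, p_n); k2 = f(s_n + h, p_n + h·k1); p_{n+1} = p_n + (h/2)·(k1 + k2).
s=0.000000, p=2.180000:
  k1 = f(0.000000, 2.180000) = 0.000000
  k2 = f(0.280000, 2.180000) = 0.274680
  p ← 2.180000 + (0.28/2)·(0.000000 + 0.274680) = 2.218455
s=0.280000, p=2.218455:
  k1 = f(0.280000, 2.218455) = 0.279525
  k2 = f(0.560000, 2.296722) = 0.578774
  p ← 2.218455 + (0.28/2)·(0.279525 + 0.578774) = 2.338617
p(0.56) ≈ 2.3386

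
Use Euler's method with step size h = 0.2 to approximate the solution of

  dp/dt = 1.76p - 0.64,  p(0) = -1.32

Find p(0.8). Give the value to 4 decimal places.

-5.2618

Euler: p_{n+1} = p_n + h·f(t_n, p_n).
t=0.000000, p=-1.320000: f=-2.963200 → p ← -1.320000 + 0.2·(-2.963200) = -1.912640
t=0.200000, p=-1.912640: f=-4.006246 → p ← -1.912640 + 0.2·(-4.006246) = -2.713889
t=0.400000, p=-2.713889: f=-5.416445 → p ← -2.713889 + 0.2·(-5.416445) = -3.797178
t=0.600000, p=-3.797178: f=-7.323034 → p ← -3.797178 + 0.2·(-7.323034) = -5.261785
p(0.8) ≈ -5.2618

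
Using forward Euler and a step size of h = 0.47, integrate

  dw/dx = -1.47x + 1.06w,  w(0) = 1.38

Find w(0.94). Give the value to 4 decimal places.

2.7728

Euler: w_{n+1} = w_n + h·f(x_n, w_n).
x=0.000000, w=1.380000: f=1.462800 → w ← 1.380000 + 0.47·1.462800 = 2.067516
x=0.470000, w=2.067516: f=1.500667 → w ← 2.067516 + 0.47·1.500667 = 2.772829
w(0.94) ≈ 2.7728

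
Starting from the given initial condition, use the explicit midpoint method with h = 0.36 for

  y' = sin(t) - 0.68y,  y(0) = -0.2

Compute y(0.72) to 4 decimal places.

Midpoint: k1 = f(t_n, y_n); k2 = f(t_n + h/2, y_n + (h/2)·k1); y_{n+1} = y_n + h·k2.
t=0.000000, y=-0.200000:
  k1 = f(0.000000, -0.200000) = 0.136000
  k2 = f(0.180000, -0.175520) = 0.298383
  y ← -0.200000 + 0.36·0.298383 = -0.092582
t=0.360000, y=-0.092582:
  k1 = f(0.360000, -0.092582) = 0.415230
  k2 = f(0.540000, -0.017841) = 0.526268
  y ← -0.092582 + 0.36·0.526268 = 0.096874
y(0.72) ≈ 0.0969

0.0969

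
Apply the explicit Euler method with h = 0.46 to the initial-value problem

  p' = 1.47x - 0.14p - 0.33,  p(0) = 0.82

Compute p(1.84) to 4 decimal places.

1.8648

Euler: p_{n+1} = p_n + h·f(x_n, p_n).
x=0.000000, p=0.820000: f=-0.444800 → p ← 0.820000 + 0.46·(-0.444800) = 0.615392
x=0.460000, p=0.615392: f=0.260045 → p ← 0.615392 + 0.46·0.260045 = 0.735013
x=0.920000, p=0.735013: f=0.919498 → p ← 0.735013 + 0.46·0.919498 = 1.157982
x=1.380000, p=1.157982: f=1.536483 → p ← 1.157982 + 0.46·1.536483 = 1.864764
p(1.84) ≈ 1.8648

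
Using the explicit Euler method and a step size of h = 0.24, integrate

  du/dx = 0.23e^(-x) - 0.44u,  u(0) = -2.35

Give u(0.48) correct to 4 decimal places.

Euler: u_{n+1} = u_n + h·f(x_n, u_n).
x=0.000000, u=-2.350000: f=1.264000 → u ← -2.350000 + 0.24·1.264000 = -2.046640
x=0.240000, u=-2.046640: f=1.081446 → u ← -2.046640 + 0.24·1.081446 = -1.787093
u(0.48) ≈ -1.7871

-1.7871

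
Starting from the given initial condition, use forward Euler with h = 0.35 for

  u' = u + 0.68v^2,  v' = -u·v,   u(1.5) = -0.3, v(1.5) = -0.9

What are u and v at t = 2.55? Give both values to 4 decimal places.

Euler on (u,v): u_{n+1} = u_n + h·u', v_{n+1} = v_n + h·v'.
1.500000: (-0.300000, -0.900000); f=(0.250800, -0.270000) → (-0.212220, -0.994500)
1.850000: (-0.212220, -0.994500); f=(0.460321, -0.211053) → (-0.051108, -1.068368)
2.200000: (-0.051108, -1.068368); f=(0.725052, -0.054602) → (0.202660, -1.087479)
(u(2.55), v(2.55)) ≈ (0.2027, -1.0875)

0.2027, -1.0875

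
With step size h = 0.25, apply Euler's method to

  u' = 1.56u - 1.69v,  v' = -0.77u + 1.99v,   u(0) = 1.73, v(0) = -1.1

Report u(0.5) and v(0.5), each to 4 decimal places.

Euler on (u,v): u_{n+1} = u_n + h·u', v_{n+1} = v_n + h·v'.
0.000000: (1.730000, -1.100000); f=(4.557800, -3.521100) → (2.869450, -1.980275)
0.250000: (2.869450, -1.980275); f=(7.823007, -6.150224) → (4.825202, -3.517831)
(u(0.5), v(0.5)) ≈ (4.8252, -3.5178)

4.8252, -3.5178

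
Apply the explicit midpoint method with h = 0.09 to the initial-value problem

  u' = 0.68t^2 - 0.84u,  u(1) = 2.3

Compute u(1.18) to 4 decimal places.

2.1135

Midpoint: k1 = f(t_n, u_n); k2 = f(t_n + h/2, u_n + (h/2)·k1); u_{n+1} = u_n + h·k2.
t=1.000000, u=2.300000:
  k1 = f(1.000000, 2.300000) = -1.252000
  k2 = f(1.045000, 2.243660) = -1.142097
  u ← 2.300000 + 0.09·(-1.142097) = 2.197211
t=1.090000, u=2.197211:
  k1 = f(1.090000, 2.197211) = -1.037749
  k2 = f(1.135000, 2.150513) = -0.930438
  u ← 2.197211 + 0.09·(-0.930438) = 2.113472
u(1.18) ≈ 2.1135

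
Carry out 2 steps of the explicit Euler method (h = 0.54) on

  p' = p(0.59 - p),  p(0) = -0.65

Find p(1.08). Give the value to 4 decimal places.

Euler: p_{n+1} = p_n + h·f(x_n, p_n).
x=0.000000, p=-0.650000: f=-0.806000 → p ← -0.650000 + 0.54·(-0.806000) = -1.085240
x=0.540000, p=-1.085240: f=-1.818037 → p ← -1.085240 + 0.54·(-1.818037) = -2.066980
p(1.08) ≈ -2.0670

-2.0670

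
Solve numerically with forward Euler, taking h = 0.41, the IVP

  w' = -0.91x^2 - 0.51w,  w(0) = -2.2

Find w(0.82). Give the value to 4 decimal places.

-1.4389

Euler: w_{n+1} = w_n + h·f(x_n, w_n).
x=0.000000, w=-2.200000: f=1.122000 → w ← -2.200000 + 0.41·1.122000 = -1.739980
x=0.410000, w=-1.739980: f=0.734419 → w ← -1.739980 + 0.41·0.734419 = -1.438868
w(0.82) ≈ -1.4389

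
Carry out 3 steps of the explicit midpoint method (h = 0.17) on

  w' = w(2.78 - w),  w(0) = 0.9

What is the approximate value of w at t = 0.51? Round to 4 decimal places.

1.8487

Midpoint: k1 = f(t_n, w_n); k2 = f(t_n + h/2, w_n + (h/2)·k1); w_{n+1} = w_n + h·k2.
t=0.000000, w=0.900000:
  k1 = f(0.000000, 0.900000) = 1.692000
  k2 = f(0.085000, 1.043820) = 1.812259
  w ← 0.900000 + 0.17·1.812259 = 1.208084
t=0.170000, w=1.208084:
  k1 = f(0.170000, 1.208084) = 1.899007
  k2 = f(0.255000, 1.369500) = 1.931680
  w ← 1.208084 + 0.17·1.931680 = 1.536470
t=0.340000, w=1.536470:
  k1 = f(0.340000, 1.536470) = 1.910647
  k2 = f(0.425000, 1.698875) = 1.836696
  w ← 1.536470 + 0.17·1.836696 = 1.848708
w(0.51) ≈ 1.8487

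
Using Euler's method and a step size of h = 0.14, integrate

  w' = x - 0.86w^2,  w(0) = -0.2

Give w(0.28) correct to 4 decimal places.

Euler: w_{n+1} = w_n + h·f(x_n, w_n).
x=0.000000, w=-0.200000: f=-0.034400 → w ← -0.200000 + 0.14·(-0.034400) = -0.204816
x=0.140000, w=-0.204816: f=0.103923 → w ← -0.204816 + 0.14·0.103923 = -0.190267
w(0.28) ≈ -0.1903

-0.1903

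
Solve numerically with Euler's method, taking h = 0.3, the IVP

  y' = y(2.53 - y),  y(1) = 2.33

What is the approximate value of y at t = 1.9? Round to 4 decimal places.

2.5262

Euler: y_{n+1} = y_n + h·f(t_n, y_n).
t=1.000000, y=2.330000: f=0.466000 → y ← 2.330000 + 0.3·0.466000 = 2.469800
t=1.300000, y=2.469800: f=0.148682 → y ← 2.469800 + 0.3·0.148682 = 2.514405
t=1.600000, y=2.514405: f=0.039213 → y ← 2.514405 + 0.3·0.039213 = 2.526169
y(1.9) ≈ 2.5262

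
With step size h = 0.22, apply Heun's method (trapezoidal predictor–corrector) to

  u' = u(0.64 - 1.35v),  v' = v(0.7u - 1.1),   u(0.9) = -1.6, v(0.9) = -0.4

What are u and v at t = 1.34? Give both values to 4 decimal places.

-2.4375, -0.1440

Heun on (u,v): k1 = f(t_n, state_n); k2 = f(t_n + h, state_n + h·k1); state_{n+1} = state_n + (h/2)·(k1 + k2).
0.900000: (-1.600000, -0.400000)
  k1 = (-1.888000, 0.888000)
  predictor → (-2.015360, -0.204640)
  k2 = (-1.846602, 0.513800)
  → (-2.010806, -0.245802)
1.120000: (-2.010806, -0.245802)
  k1 = (-1.954167, 0.616364)
  predictor → (-2.440723, -0.110202)
  k2 = (-1.925175, 0.309503)
  → (-2.437534, -0.143957)
(u(1.34), v(1.34)) ≈ (-2.4375, -0.1440)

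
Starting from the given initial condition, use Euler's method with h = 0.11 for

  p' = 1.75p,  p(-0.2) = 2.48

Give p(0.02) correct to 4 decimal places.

Euler: p_{n+1} = p_n + h·f(x_n, p_n).
x=-0.200000, p=2.480000: f=4.340000 → p ← 2.480000 + 0.11·4.340000 = 2.957400
x=-0.090000, p=2.957400: f=5.175450 → p ← 2.957400 + 0.11·5.175450 = 3.526699
p(0.02) ≈ 3.5267

3.5267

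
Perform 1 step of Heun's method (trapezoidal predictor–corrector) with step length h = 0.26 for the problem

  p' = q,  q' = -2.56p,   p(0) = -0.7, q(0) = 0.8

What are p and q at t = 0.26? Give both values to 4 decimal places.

Heun on (p,q): k1 = f(t_n, state_n); k2 = f(t_n + h, state_n + h·k1); state_{n+1} = state_n + (h/2)·(k1 + k2).
0.000000: (-0.700000, 0.800000)
  k1 = (0.800000, 1.792000)
  predictor → (-0.492000, 1.265920)
  k2 = (1.265920, 1.259520)
  → (-0.431430, 1.196698)
(p(0.26), q(0.26)) ≈ (-0.4314, 1.1967)

-0.4314, 1.1967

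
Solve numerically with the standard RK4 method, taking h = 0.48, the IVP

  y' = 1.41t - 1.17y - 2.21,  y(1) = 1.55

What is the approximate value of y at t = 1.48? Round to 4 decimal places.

0.7274

RK4: k1 = f(t_n, y_n); k2 = f(t_n + h/2, y_n + (h/2)·k1); k3 = f(t_n + h/2, y_n + (h/2)·k2); k4 = f(t_n + h, y_n + h·k3); y_{n+1} = y_n + (h/6)·(k1 + 2k2 + 2k3 + k4).
t=1.000000, y=1.550000:
  k1 = f(1.000000, 1.550000) = -2.613500
  k2 = f(1.240000, 0.922760) = -1.541229
  k3 = f(1.240000, 1.180105) = -1.842323
  k4 = f(1.480000, 0.665685) = -0.902051
  y ← 1.550000 + (0.48/6)·(k1 + 2k2 + 2k3 + k4) = 0.727388
y(1.48) ≈ 0.7274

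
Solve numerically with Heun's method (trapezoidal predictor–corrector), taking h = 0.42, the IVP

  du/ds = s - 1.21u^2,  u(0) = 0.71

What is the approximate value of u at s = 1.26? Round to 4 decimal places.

Heun: k1 = f(s_n, u_n); k2 = f(s_n + h, u_n + h·k1); u_{n+1} = u_n + (h/2)·(k1 + k2).
s=0.000000, u=0.710000:
  k1 = f(0.000000, 0.710000) = -0.609961
  k2 = f(0.420000, 0.453816) = 0.170801
  u ← 0.710000 + (0.42/2)·(-0.609961 + 0.170801) = 0.617776
s=0.420000, u=0.617776:
  k1 = f(0.420000, 0.617776) = -0.041794
  k2 = f(0.840000, 0.600223) = 0.404076
  u ← 0.617776 + (0.42/2)·(-0.041794 + 0.404076) = 0.693856
s=0.840000, u=0.693856:
  k1 = f(0.840000, 0.693856) = 0.257463
  k2 = f(1.260000, 0.801990) = 0.481742
  u ← 0.693856 + (0.42/2)·(0.257463 + 0.481742) = 0.849089
u(1.26) ≈ 0.8491

0.8491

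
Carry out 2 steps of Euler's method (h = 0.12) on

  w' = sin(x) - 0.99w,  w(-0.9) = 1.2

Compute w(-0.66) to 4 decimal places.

0.7646

Euler: w_{n+1} = w_n + h·f(x_n, w_n).
x=-0.900000, w=1.200000: f=-1.971327 → w ← 1.200000 + 0.12·(-1.971327) = 0.963441
x=-0.780000, w=0.963441: f=-1.657086 → w ← 0.963441 + 0.12·(-1.657086) = 0.764590
w(-0.66) ≈ 0.7646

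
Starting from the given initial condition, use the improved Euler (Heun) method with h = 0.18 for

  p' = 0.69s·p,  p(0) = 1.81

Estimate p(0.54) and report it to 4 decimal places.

Heun: k1 = f(s_n, p_n); k2 = f(s_n + h, p_n + h·k1); p_{n+1} = p_n + (h/2)·(k1 + k2).
s=0.000000, p=1.810000:
  k1 = f(0.000000, 1.810000) = 0.000000
  k2 = f(0.180000, 1.810000) = 0.224802
  p ← 1.810000 + (0.18/2)·(0.000000 + 0.224802) = 1.830232
s=0.180000, p=1.830232:
  k1 = f(0.180000, 1.830232) = 0.227315
  k2 = f(0.360000, 1.871149) = 0.464793
  p ← 1.830232 + (0.18/2)·(0.227315 + 0.464793) = 1.892522
s=0.360000, p=1.892522:
  k1 = f(0.360000, 1.892522) = 0.470102
  k2 = f(0.540000, 1.977140) = 0.736682
  p ← 1.892522 + (0.18/2)·(0.470102 + 0.736682) = 2.001133
p(0.54) ≈ 2.0011

2.0011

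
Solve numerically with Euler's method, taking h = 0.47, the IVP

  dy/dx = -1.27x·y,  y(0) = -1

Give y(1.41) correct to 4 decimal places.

-0.3158

Euler: y_{n+1} = y_n + h·f(x_n, y_n).
x=0.000000, y=-1.000000: f=0.000000 → y ← -1.000000 + 0.47·0.000000 = -1.000000
x=0.470000, y=-1.000000: f=0.596900 → y ← -1.000000 + 0.47·0.596900 = -0.719457
x=0.940000, y=-0.719457: f=0.858888 → y ← -0.719457 + 0.47·0.858888 = -0.315780
y(1.41) ≈ -0.3158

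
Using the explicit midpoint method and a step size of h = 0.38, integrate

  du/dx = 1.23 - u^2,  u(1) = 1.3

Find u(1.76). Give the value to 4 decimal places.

1.1605

Midpoint: k1 = f(x_n, u_n); k2 = f(x_n + h/2, u_n + (h/2)·k1); u_{n+1} = u_n + h·k2.
x=1.000000, u=1.300000:
  k1 = f(1.000000, 1.300000) = -0.460000
  k2 = f(1.190000, 1.212600) = -0.240399
  u ← 1.300000 + 0.38·(-0.240399) = 1.208648
x=1.380000, u=1.208648:
  k1 = f(1.380000, 1.208648) = -0.230831
  k2 = f(1.570000, 1.164791) = -0.126737
  u ← 1.208648 + 0.38·(-0.126737) = 1.160488
u(1.76) ≈ 1.1605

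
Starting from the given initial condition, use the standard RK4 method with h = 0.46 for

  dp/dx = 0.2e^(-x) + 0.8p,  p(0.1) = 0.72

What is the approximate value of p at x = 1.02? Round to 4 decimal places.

RK4: k1 = f(x_n, p_n); k2 = f(x_n + h/2, p_n + (h/2)·k1); k3 = f(x_n + h/2, p_n + (h/2)·k2); k4 = f(x_n + h, p_n + h·k3); p_{n+1} = p_n + (h/6)·(k1 + 2k2 + 2k3 + k4).
x=0.100000, p=0.720000:
  k1 = f(0.100000, 0.720000) = 0.756967
  k2 = f(0.330000, 0.894103) = 0.859067
  k3 = f(0.330000, 0.917585) = 0.877853
  k4 = f(0.560000, 1.123812) = 1.013292
  p ← 0.720000 + (0.46/6)·(k1 + 2k2 + 2k3 + k4) = 1.122048
x=0.560000, p=1.122048:
  k1 = f(0.560000, 1.122048) = 1.011880
  k2 = f(0.790000, 1.354780) = 1.174593
  k3 = f(0.790000, 1.392204) = 1.204532
  k4 = f(1.020000, 1.676132) = 1.413025
  p ← 1.122048 + (0.46/6)·(k1 + 2k2 + 2k3 + k4) = 1.672756
p(1.02) ≈ 1.6728

1.6728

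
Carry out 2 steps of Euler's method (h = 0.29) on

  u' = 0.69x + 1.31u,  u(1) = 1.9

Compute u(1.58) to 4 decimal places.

Euler: u_{n+1} = u_n + h·f(x_n, u_n).
x=1.000000, u=1.900000: f=3.179000 → u ← 1.900000 + 0.29·3.179000 = 2.821910
x=1.290000, u=2.821910: f=4.586802 → u ← 2.821910 + 0.29·4.586802 = 4.152083
u(1.58) ≈ 4.1521

4.1521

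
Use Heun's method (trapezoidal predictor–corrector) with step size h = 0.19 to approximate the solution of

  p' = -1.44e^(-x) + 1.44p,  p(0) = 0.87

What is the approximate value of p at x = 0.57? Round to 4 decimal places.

Heun: k1 = f(x_n, p_n); k2 = f(x_n + h, p_n + h·k1); p_{n+1} = p_n + (h/2)·(k1 + k2).
x=0.000000, p=0.870000:
  k1 = f(0.000000, 0.870000) = -0.187200
  k2 = f(0.190000, 0.834432) = 0.010761
  p ← 0.870000 + (0.19/2)·(-0.187200 + 0.010761) = 0.853238
x=0.190000, p=0.853238:
  k1 = f(0.190000, 0.853238) = 0.037842
  k2 = f(0.380000, 0.860428) = 0.254256
  p ← 0.853238 + (0.19/2)·(0.037842 + 0.254256) = 0.880988
x=0.380000, p=0.880988:
  k1 = f(0.380000, 0.880988) = 0.283862
  k2 = f(0.570000, 0.934921) = 0.531930
  p ← 0.880988 + (0.19/2)·(0.283862 + 0.531930) = 0.958488
p(0.57) ≈ 0.9585

0.9585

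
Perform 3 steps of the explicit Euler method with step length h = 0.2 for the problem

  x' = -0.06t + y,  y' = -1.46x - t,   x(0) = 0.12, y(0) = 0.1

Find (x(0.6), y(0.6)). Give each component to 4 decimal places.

Euler on (x,y): x_{n+1} = x_n + h·x', y_{n+1} = y_n + h·y'.
0.000000: (0.120000, 0.100000); f=(0.100000, -0.175200) → (0.140000, 0.064960)
0.200000: (0.140000, 0.064960); f=(0.052960, -0.404400) → (0.150592, -0.015920)
0.400000: (0.150592, -0.015920); f=(-0.039920, -0.619864) → (0.142608, -0.139893)
(x(0.6), y(0.6)) ≈ (0.1426, -0.1399)

0.1426, -0.1399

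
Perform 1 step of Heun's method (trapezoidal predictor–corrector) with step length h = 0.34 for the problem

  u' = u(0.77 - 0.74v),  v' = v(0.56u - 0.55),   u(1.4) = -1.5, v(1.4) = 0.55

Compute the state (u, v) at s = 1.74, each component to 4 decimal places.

-1.7517, 0.3464

Heun on (u,v): k1 = f(s_n, state_n); k2 = f(s_n + h, state_n + h·k1); state_{n+1} = state_n + (h/2)·(k1 + k2).
1.400000: (-1.500000, 0.550000)
  k1 = (-0.544500, -0.764500)
  predictor → (-1.685130, 0.290070)
  k2 = (-0.935834, -0.433270)
  → (-1.751657, 0.346379)
(u(1.74), v(1.74)) ≈ (-1.7517, 0.3464)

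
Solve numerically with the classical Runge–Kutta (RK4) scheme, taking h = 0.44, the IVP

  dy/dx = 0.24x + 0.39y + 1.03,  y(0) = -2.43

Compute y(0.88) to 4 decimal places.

RK4: k1 = f(x_n, y_n); k2 = f(x_n + h/2, y_n + (h/2)·k1); k3 = f(x_n + h/2, y_n + (h/2)·k2); k4 = f(x_n + h, y_n + h·k3); y_{n+1} = y_n + (h/6)·(k1 + 2k2 + 2k3 + k4).
x=0.000000, y=-2.430000:
  k1 = f(0.000000, -2.430000) = 0.082300
  k2 = f(0.220000, -2.411894) = 0.142161
  k3 = f(0.220000, -2.398725) = 0.147297
  k4 = f(0.440000, -2.365189) = 0.213176
  y ← -2.430000 + (0.44/6)·(k1 + 2k2 + 2k3 + k4) = -2.365878
x=0.440000, y=-2.365878:
  k1 = f(0.440000, -2.365878) = 0.212908
  k2 = f(0.660000, -2.319038) = 0.283975
  k3 = f(0.660000, -2.303403) = 0.290073
  k4 = f(0.880000, -2.238246) = 0.368284
  y ← -2.365878 + (0.44/6)·(k1 + 2k2 + 2k3 + k4) = -2.239063
y(0.88) ≈ -2.2391

-2.2391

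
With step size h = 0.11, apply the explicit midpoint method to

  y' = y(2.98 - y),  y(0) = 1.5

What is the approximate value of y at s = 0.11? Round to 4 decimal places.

Midpoint: k1 = f(s_n, y_n); k2 = f(s_n + h/2, y_n + (h/2)·k1); y_{n+1} = y_n + h·k2.
s=0.000000, y=1.500000:
  k1 = f(0.000000, 1.500000) = 2.220000
  k2 = f(0.055000, 1.622100) = 2.202650
  y ← 1.500000 + 0.11·2.202650 = 1.742291
y(0.11) ≈ 1.7423

1.7423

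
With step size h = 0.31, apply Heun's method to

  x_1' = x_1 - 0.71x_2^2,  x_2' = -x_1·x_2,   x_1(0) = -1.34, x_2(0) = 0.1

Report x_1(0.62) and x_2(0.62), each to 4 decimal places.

-2.4868, 0.2969

Heun on (x_1,x_2): k1 = f(t_n, state_n); k2 = f(t_n + h, state_n + h·k1); state_{n+1} = state_n + (h/2)·(k1 + k2).
0.000000: (-1.340000, 0.100000)
  k1 = (-1.347100, 0.134000)
  predictor → (-1.757601, 0.141540)
  k2 = (-1.771825, 0.248771)
  → (-1.823433, 0.159329)
0.310000: (-1.823433, 0.159329)
  k1 = (-1.841457, 0.290527)
  predictor → (-2.394285, 0.249393)
  k2 = (-2.438445, 0.597117)
  → (-2.486818, 0.296914)
(x_1(0.62), x_2(0.62)) ≈ (-2.4868, 0.2969)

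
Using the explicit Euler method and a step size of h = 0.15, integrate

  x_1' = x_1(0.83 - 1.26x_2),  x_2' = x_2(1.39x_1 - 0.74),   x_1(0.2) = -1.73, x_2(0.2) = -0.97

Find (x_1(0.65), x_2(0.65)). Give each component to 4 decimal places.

Euler on (x_1,x_2): x_1_{n+1} = x_1_n + h·x_1', x_2_{n+1} = x_2_n + h·x_2'.
0.200000: (-1.730000, -0.970000); f=(-3.550306, 3.050359) → (-2.262546, -0.512446)
0.350000: (-2.262546, -0.512446); f=(-3.338799, 1.990822) → (-2.763366, -0.213823)
0.500000: (-2.763366, -0.213823); f=(-3.038091, 0.979539) → (-3.219079, -0.066892)
(x_1(0.65), x_2(0.65)) ≈ (-3.2191, -0.0669)

-3.2191, -0.0669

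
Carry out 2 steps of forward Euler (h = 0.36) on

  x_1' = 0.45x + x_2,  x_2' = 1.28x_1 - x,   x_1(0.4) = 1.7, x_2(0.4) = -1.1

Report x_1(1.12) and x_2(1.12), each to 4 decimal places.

Euler on (x_1,x_2): x_1_{n+1} = x_1_n + h·x_1', x_2_{n+1} = x_2_n + h·x_2'.
0.400000: (1.700000, -1.100000); f=(-0.920000, 1.776000) → (1.368800, -0.460640)
0.760000: (1.368800, -0.460640); f=(-0.118640, 0.992064) → (1.326090, -0.103497)
(x_1(1.12), x_2(1.12)) ≈ (1.3261, -0.1035)

1.3261, -0.1035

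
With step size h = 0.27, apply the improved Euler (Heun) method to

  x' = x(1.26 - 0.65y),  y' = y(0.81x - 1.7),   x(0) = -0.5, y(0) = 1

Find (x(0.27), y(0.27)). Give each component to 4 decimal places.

Heun on (x,y): k1 = f(t_n, state_n); k2 = f(t_n + h, state_n + h·k1); state_{n+1} = state_n + (h/2)·(k1 + k2).
0.000000: (-0.500000, 1.000000)
  k1 = (-0.305000, -2.105000)
  predictor → (-0.582350, 0.431650)
  k2 = (-0.570370, -0.937416)
  → (-0.618175, 0.589274)
(x(0.27), y(0.27)) ≈ (-0.6182, 0.5893)

-0.6182, 0.5893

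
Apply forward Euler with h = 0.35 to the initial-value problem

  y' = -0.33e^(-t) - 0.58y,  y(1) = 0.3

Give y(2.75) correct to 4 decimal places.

0.0284

Euler: y_{n+1} = y_n + h·f(t_n, y_n).
t=1.000000, y=0.300000: f=-0.295400 → y ← 0.300000 + 0.35·(-0.295400) = 0.196610
t=1.350000, y=0.196610: f=-0.199583 → y ← 0.196610 + 0.35·(-0.199583) = 0.126756
t=1.700000, y=0.126756: f=-0.133804 → y ← 0.126756 + 0.35·(-0.133804) = 0.079924
t=2.050000, y=0.079924: f=-0.088839 → y ← 0.079924 + 0.35·(-0.088839) = 0.048831
t=2.400000, y=0.048831: f=-0.058259 → y ← 0.048831 + 0.35·(-0.058259) = 0.028440
y(2.75) ≈ 0.0284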